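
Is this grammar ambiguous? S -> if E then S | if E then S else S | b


dangling else: 'if E then if E then b else b' parses two ways
Ambiguous


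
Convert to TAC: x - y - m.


Break into single-operator statements:
t1 = x - y
t2 = t1 - m


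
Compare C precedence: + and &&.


'+' is additive (level 9); '&&' is logical AND (level 2)
Higher level binds tighter
'+' has higher precedence than '&&'


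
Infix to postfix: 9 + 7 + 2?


Left to right (same or higher precedence on left)
Postfix: 9 7 + 2 +


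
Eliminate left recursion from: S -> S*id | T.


Left-recursive alternatives: S*id; non-recursive: T
Introduce S': S -> TS', S' -> *idS' | ε


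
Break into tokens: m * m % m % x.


Scan left to right, longest-match per lexeme
Tokens: ID(m), OP(*), ID(m), OP(%), ID(m), OP(%), ID(x)


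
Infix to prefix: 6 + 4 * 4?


'*' binds tighter: tree is (+ 6 (* 4 4))
Prefix: + 6 * 4 4


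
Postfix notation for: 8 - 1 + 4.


Left to right (same or higher precedence on left)
Postfix: 8 1 - 4 +


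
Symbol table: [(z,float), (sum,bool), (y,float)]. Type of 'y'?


Lookup 'y' → type float


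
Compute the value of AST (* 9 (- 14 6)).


Evaluate inner: (- 14 6) = 8
Evaluate root: (* 9 8) = 72
Result: 72


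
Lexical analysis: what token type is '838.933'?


Pattern: digits with a decimal point
Type: FLOAT_LITERAL


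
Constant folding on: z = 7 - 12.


7 - 12 = -5 at compile time
Optimized: z = -5


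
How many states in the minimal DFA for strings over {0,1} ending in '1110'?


Track the longest suffix of input matching a prefix of '1110': 5 classes (prefixes of length 0..4)
Minimal DFA: 5 states


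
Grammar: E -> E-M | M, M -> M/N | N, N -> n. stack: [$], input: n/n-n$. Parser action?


no handle on stack; shift 'n'
Action: shift


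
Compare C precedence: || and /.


'/' is multiplicative (level 10); '||' is logical OR (level 1)
Higher level binds tighter
'/' has higher precedence than '||'


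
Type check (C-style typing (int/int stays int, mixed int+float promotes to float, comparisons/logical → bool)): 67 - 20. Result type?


Operand types: int - int
Rule: mixed int/float promotes to float; int/int stays int
Result type: int


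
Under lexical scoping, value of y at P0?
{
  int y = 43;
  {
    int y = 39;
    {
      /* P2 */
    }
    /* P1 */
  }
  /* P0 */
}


y declared in the same block as P0
y = 43


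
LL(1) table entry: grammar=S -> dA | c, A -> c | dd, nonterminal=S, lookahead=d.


For [S, d]: 'd' ∈ FIRST(dA)
Entry: S -> dA


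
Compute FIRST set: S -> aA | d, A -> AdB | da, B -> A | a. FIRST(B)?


Per alternative of B: FIRST(A) = {d}; FIRST(a) = {a}
FIRST(B) = {a, d}


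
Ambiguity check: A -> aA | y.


right-linear, alternatives start with distinct terminals 'a' vs 'y': unique leftmost derivation
Unambiguous


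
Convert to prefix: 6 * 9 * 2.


left-to-right (same/higher precedence on left): tree is (* (* 6 9) 2)
Prefix: * * 6 9 2


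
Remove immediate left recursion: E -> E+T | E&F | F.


Left-recursive alternatives: E+T, E&F; non-recursive: F
Introduce E': E -> FE', E' -> +TE' | &FE' | ε


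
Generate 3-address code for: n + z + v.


Break into single-operator statements:
t1 = n + z
t2 = t1 + v


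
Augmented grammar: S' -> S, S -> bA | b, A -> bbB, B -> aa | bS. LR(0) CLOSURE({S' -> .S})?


Start: S' -> .S
For each item with dot before a nonterminal B, add B -> .γ for every B-production
Closure: [S' -> .S, S -> .bA, S -> .b]


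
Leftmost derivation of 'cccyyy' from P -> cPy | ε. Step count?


Derivation: P => cPy => ccPyy => cccPyyy => cccyyy
Steps: 4


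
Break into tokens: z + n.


Scan left to right, longest-match per lexeme
Tokens: ID(z), OP(+), ID(n)


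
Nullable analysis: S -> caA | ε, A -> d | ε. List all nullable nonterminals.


A nonterminal is nullable iff some alternative derives ε (directly, or every symbol in it is nullable)
Nullable: {A, S}


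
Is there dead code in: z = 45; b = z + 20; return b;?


z is read by b's definition; b is returned
No dead code


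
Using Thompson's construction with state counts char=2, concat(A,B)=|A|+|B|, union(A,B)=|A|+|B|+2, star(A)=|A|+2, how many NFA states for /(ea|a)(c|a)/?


Syntax tree has 5 char leaf(s), 2 union(s), 0 star(s)
chars contribute 5×2 = 10; each union adds +2; each star adds +2
Total: 10 + 4 + 0 = 14 states


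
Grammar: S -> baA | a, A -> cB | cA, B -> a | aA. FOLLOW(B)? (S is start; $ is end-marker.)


$ ∈ FOLLOW(S). For each A -> αBβ: add FIRST(β)\{ε} to FOLLOW(B); if β nullable, add FOLLOW(A).
FOLLOW(B) = {$}


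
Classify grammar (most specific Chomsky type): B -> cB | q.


Right-linear: every RHS is a terminal or a terminal followed by one nonterminal
Classification: Type 3 (Regular)


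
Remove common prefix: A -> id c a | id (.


Common prefix: 'id'
Factored: A -> id A', A' -> c a | (


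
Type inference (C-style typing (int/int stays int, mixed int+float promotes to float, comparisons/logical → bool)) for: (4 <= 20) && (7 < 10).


Operand types: bool && bool
Rule: logical operators take bool operands and yield bool
Result type: bool


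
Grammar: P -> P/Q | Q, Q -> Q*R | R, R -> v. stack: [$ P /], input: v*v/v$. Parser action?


no handle ('P/' is not any RHS); shift 'v'
Action: shift


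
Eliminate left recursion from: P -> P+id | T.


Left-recursive alternatives: P+id; non-recursive: T
Introduce P': P -> TP', P' -> +idP' | ε


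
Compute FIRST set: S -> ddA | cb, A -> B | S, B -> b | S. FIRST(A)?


Per alternative of A: FIRST(B) = {b, c, d}; FIRST(S) = {c, d}
FIRST(A) = {b, c, d}


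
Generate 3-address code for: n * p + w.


Break into single-operator statements:
t1 = n * p
t2 = t1 + w


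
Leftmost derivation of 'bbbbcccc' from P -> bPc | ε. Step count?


Derivation: P => bPc => bbPcc => bbbPccc => bbbbPcccc => bbbbcccc
Steps: 5


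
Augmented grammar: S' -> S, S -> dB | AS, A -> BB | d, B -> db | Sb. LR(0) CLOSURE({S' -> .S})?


Start: S' -> .S
For each item with dot before a nonterminal B, add B -> .γ for every B-production
Closure: [S' -> .S, S -> .dB, S -> .AS, A -> .BB, A -> .d, B -> .db, B -> .Sb]


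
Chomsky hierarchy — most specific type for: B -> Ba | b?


Left-linear: every RHS is a terminal or one nonterminal followed by a terminal
Classification: Type 3 (Regular)


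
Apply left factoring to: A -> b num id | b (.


Common prefix: 'b'
Factored: A -> b A', A' -> num id | (


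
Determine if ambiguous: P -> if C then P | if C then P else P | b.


dangling else: 'if C then if C then b else b' parses two ways
Ambiguous


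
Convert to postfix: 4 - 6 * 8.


* has higher precedence, evaluate 6*8 first
Postfix: 4 6 8 * -


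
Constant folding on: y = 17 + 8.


17 + 8 = 25 at compile time
Optimized: y = 25


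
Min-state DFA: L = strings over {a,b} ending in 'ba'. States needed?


Track the longest suffix of input matching a prefix of 'ba': 3 classes (prefixes of length 0..2)
Minimal DFA: 3 states


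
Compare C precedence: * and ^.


'*' is multiplicative (level 10); '^' is bitwise XOR (level 4)
Higher level binds tighter
'*' has higher precedence than '^'


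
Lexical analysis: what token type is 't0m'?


Pattern: letter/underscore followed by alphanumerics, not a keyword
Type: IDENTIFIER


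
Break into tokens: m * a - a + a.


Scan left to right, longest-match per lexeme
Tokens: ID(m), OP(*), ID(a), OP(-), ID(a), OP(+), ID(a)


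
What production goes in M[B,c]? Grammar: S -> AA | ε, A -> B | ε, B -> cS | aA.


For [B, c]: 'c' ∈ FIRST(cS)
Entry: B -> cS


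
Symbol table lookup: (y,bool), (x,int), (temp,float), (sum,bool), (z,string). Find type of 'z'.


Lookup 'z' → type string


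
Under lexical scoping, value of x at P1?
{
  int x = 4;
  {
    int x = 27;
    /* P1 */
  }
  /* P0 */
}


x declared in the same block as P1
x = 27


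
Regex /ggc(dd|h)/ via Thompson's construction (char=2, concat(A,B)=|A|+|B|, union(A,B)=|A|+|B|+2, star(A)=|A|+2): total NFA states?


Syntax tree has 6 char leaf(s), 1 union(s), 0 star(s)
chars contribute 6×2 = 12; each union adds +2; each star adds +2
Total: 12 + 2 + 0 = 14 states


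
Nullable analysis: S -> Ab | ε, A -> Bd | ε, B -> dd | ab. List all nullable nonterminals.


A nonterminal is nullable iff some alternative derives ε (directly, or every symbol in it is nullable)
Nullable: {A, S}


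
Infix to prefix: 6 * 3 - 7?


left-to-right (same/higher precedence on left): tree is (- (* 6 3) 7)
Prefix: - * 6 3 7


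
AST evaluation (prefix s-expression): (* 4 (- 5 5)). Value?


Evaluate inner: (- 5 5) = 0
Evaluate root: (* 4 0) = 0
Result: 0


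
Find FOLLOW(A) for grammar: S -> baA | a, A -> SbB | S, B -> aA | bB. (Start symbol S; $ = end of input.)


$ ∈ FOLLOW(S). For each A -> αBβ: add FIRST(β)\{ε} to FOLLOW(B); if β nullable, add FOLLOW(A).
FOLLOW(A) = {$, b}


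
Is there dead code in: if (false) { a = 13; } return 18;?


condition is constant false, so the whole block is unreachable
Dead: 'if (false) { a = 13; }'


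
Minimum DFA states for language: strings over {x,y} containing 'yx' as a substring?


KMP-style automaton: 2 progress states + 1 absorbing accept = 3
Minimal DFA: 3 states


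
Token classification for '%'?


Pattern: operator symbol
Type: OPERATOR


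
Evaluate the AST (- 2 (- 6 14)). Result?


Evaluate inner: (- 6 14) = -8
Evaluate root: (- 2 -8) = 10
Result: 10


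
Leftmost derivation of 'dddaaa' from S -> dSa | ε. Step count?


Derivation: S => dSa => ddSaa => dddSaaa => dddaaa
Steps: 4


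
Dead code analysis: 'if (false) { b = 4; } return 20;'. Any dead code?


condition is constant false, so the whole block is unreachable
Dead: 'if (false) { b = 4; }'


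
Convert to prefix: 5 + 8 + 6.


left-to-right (same/higher precedence on left): tree is (+ (+ 5 8) 6)
Prefix: + + 5 8 6


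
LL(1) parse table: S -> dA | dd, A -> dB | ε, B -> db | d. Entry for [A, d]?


For [A, d]: 'd' ∈ FIRST(dB)
Entry: A -> dB


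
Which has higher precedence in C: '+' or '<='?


'+' is additive (level 9); '<=' is relational (level 7)
Higher level binds tighter
'+' has higher precedence than '<='


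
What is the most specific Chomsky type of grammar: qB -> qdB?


LHS has context (more than one symbol) and |LHS| ≤ |RHS|
Classification: Type 1 (Context-Sensitive)


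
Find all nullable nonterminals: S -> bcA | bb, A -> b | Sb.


A nonterminal is nullable iff some alternative derives ε (directly, or every symbol in it is nullable)
Nullable: {}


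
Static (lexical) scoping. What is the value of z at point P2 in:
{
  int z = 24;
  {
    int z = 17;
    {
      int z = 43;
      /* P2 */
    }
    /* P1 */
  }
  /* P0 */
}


z declared in the same block as P2
z = 43


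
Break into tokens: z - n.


Scan left to right, longest-match per lexeme
Tokens: ID(z), OP(-), ID(n)


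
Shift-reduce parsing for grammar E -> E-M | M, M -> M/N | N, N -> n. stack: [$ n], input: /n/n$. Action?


'n' on top is the handle for N -> n
Action: reduce (N -> n)


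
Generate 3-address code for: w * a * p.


Break into single-operator statements:
t1 = w * a
t2 = t1 * p


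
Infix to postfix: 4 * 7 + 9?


Left to right (same or higher precedence on left)
Postfix: 4 7 * 9 +


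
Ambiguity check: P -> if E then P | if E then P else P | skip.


dangling else: 'if E then if E then skip else skip' parses two ways
Ambiguous


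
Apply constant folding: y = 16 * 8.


16 * 8 = 128 at compile time
Optimized: y = 128


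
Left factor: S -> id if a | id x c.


Common prefix: 'id'
Factored: S -> id S', S' -> if a | x c


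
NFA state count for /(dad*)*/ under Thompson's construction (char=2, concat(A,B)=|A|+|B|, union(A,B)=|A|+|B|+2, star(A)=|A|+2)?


Syntax tree has 3 char leaf(s), 0 union(s), 2 star(s)
chars contribute 3×2 = 6; each union adds +2; each star adds +2
Total: 6 + 0 + 4 = 10 states


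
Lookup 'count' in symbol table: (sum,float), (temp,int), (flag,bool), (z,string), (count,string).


Lookup 'count' → type string


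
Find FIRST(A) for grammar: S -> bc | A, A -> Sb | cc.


Per alternative of A: FIRST(Sb) = {b, c}; FIRST(cc) = {c}
FIRST(A) = {b, c}


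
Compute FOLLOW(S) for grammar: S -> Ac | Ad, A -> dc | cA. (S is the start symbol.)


$ ∈ FOLLOW(S). For each A -> αBβ: add FIRST(β)\{ε} to FOLLOW(B); if β nullable, add FOLLOW(A).
FOLLOW(S) = {$}


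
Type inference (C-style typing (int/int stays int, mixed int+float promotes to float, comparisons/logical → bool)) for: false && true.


Operand types: bool && bool
Rule: logical operators take bool operands and yield bool
Result type: bool


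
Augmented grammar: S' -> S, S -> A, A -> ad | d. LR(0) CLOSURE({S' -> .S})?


Start: S' -> .S
For each item with dot before a nonterminal B, add B -> .γ for every B-production
Closure: [S' -> .S, S -> .A, A -> .ad, A -> .d]


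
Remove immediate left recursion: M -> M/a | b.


Left-recursive alternatives: M/a; non-recursive: b
Introduce M': M -> bM', M' -> /aM' | ε


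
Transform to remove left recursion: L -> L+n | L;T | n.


Left-recursive alternatives: L+n, L;T; non-recursive: n
Introduce L': L -> nL', L' -> +nL' | ;TL' | ε


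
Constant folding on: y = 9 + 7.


9 + 7 = 16 at compile time
Optimized: y = 16


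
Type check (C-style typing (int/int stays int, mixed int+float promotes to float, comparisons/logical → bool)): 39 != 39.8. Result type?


Operand types: int != float
Rule: comparison yields bool
Result type: bool


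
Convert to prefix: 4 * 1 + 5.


left-to-right (same/higher precedence on left): tree is (+ (* 4 1) 5)
Prefix: + * 4 1 5


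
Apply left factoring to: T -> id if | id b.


Common prefix: 'id'
Factored: T -> id T', T' -> if | b


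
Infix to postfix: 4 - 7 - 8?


Left to right (same or higher precedence on left)
Postfix: 4 7 - 8 -


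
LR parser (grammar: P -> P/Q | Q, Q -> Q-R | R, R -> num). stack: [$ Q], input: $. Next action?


lookahead ∉ {-} so Q won't extend; reduce P -> Q
Action: reduce (P -> Q)


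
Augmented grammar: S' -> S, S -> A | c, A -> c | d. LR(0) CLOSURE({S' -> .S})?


Start: S' -> .S
For each item with dot before a nonterminal B, add B -> .γ for every B-production
Closure: [S' -> .S, S -> .A, S -> .c, A -> .c, A -> .d]


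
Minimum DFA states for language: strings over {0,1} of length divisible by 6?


Track length mod 6: states 0..5, accept at 0
Minimal DFA: 6 states


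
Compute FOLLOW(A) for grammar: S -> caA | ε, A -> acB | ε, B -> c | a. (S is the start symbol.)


$ ∈ FOLLOW(S). For each A -> αBβ: add FIRST(β)\{ε} to FOLLOW(B); if β nullable, add FOLLOW(A).
FOLLOW(A) = {$}


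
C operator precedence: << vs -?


'-' is additive (level 9); '<<' is shift (level 8)
Higher level binds tighter
'-' has higher precedence than '<<'


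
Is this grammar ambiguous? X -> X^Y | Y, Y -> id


precedence layered via separate nonterminal Y: deterministic
Unambiguous


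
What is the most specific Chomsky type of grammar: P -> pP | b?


Right-linear: every RHS is a terminal or a terminal followed by one nonterminal
Classification: Type 3 (Regular)


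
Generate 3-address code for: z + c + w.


Break into single-operator statements:
t1 = z + c
t2 = t1 + w


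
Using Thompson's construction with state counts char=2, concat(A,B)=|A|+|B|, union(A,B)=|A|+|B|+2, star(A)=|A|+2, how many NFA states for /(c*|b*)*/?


Syntax tree has 2 char leaf(s), 1 union(s), 3 star(s)
chars contribute 2×2 = 4; each union adds +2; each star adds +2
Total: 4 + 2 + 6 = 12 states


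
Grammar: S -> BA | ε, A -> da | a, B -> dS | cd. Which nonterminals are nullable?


A nonterminal is nullable iff some alternative derives ε (directly, or every symbol in it is nullable)
Nullable: {S}


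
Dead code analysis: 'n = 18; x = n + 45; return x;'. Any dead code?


n is read by x's definition; x is returned
No dead code


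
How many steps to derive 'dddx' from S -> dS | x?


Derivation: S => dS => ddS => dddS => dddx
Steps: 4


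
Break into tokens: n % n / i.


Scan left to right, longest-match per lexeme
Tokens: ID(n), OP(%), ID(n), OP(/), ID(i)


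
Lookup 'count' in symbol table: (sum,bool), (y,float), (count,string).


Lookup 'count' → type string


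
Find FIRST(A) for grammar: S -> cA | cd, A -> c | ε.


Per alternative of A: FIRST(c) = {c}; FIRST(ε) = {ε}
FIRST(A) = {c, ε}


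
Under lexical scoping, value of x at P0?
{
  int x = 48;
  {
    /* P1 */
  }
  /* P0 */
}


x declared in the same block as P0
x = 48


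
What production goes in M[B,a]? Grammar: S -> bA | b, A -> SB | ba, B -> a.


For [B, a]: 'a' ∈ FIRST(a)
Entry: B -> a


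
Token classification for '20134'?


Pattern: digits only
Type: INTEGER_LITERAL


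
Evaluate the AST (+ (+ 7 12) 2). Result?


Evaluate inner: (+ 7 12) = 19
Evaluate root: (+ 19 2) = 21
Result: 21


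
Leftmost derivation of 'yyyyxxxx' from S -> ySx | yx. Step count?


Derivation: S => ySx => yySxx => yyySxxx => yyyyxxxx
Steps: 4


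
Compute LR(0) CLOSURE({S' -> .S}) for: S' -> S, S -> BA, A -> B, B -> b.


Start: S' -> .S
For each item with dot before a nonterminal B, add B -> .γ for every B-production
Closure: [S' -> .S, S -> .BA, B -> .b]


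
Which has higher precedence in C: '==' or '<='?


'<=' is relational (level 7); '==' is equality (level 6)
Higher level binds tighter
'<=' has higher precedence than '=='


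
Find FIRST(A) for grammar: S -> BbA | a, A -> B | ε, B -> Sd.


Per alternative of A: FIRST(B) = {a}; FIRST(ε) = {ε}
FIRST(A) = {a, ε}


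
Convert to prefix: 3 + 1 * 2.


'*' binds tighter: tree is (+ 3 (* 1 2))
Prefix: + 3 * 1 2


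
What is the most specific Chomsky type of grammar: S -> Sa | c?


Left-linear: every RHS is a terminal or one nonterminal followed by a terminal
Classification: Type 3 (Regular)


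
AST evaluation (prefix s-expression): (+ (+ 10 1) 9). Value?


Evaluate inner: (+ 10 1) = 11
Evaluate root: (+ 11 9) = 20
Result: 20


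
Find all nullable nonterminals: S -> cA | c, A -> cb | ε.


A nonterminal is nullable iff some alternative derives ε (directly, or every symbol in it is nullable)
Nullable: {A}


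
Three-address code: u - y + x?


Break into single-operator statements:
t1 = u - y
t2 = t1 + x


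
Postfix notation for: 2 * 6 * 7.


Left to right (same or higher precedence on left)
Postfix: 2 6 * 7 *


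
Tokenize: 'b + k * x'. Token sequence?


Scan left to right, longest-match per lexeme
Tokens: ID(b), OP(+), ID(k), OP(*), ID(x)


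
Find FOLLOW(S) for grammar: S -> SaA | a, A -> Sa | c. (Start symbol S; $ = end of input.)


$ ∈ FOLLOW(S). For each A -> αBβ: add FIRST(β)\{ε} to FOLLOW(B); if β nullable, add FOLLOW(A).
FOLLOW(S) = {$, a}


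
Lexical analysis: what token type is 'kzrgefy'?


Pattern: letter/underscore followed by alphanumerics, not a keyword
Type: IDENTIFIER


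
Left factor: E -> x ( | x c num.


Common prefix: 'x'
Factored: E -> x E', E' -> ( | c num


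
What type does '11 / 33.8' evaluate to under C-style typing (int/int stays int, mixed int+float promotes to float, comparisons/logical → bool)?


Operand types: int / float
Rule: mixed int/float promotes to float; int/int stays int
Result type: float


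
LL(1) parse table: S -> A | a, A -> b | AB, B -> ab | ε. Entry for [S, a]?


For [S, a]: 'a' ∈ FIRST(a)
Entry: S -> a


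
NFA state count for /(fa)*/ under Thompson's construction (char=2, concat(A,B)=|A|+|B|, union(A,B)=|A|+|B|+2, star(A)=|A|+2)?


Syntax tree has 2 char leaf(s), 0 union(s), 1 star(s)
chars contribute 2×2 = 4; each union adds +2; each star adds +2
Total: 4 + 0 + 2 = 6 states


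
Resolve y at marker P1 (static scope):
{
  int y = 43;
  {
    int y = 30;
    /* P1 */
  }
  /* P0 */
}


y declared in the same block as P1
y = 30


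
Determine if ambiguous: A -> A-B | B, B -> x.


precedence layered via separate nonterminal B: deterministic
Unambiguous


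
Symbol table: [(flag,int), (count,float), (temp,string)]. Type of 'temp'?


Lookup 'temp' → type string


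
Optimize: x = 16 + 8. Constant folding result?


16 + 8 = 24 at compile time
Optimized: x = 24


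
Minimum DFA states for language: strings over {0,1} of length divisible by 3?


Track length mod 3: states 0..2, accept at 0
Minimal DFA: 3 states


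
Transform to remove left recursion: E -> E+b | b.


Left-recursive alternatives: E+b; non-recursive: b
Introduce E': E -> bE', E' -> +bE' | ε


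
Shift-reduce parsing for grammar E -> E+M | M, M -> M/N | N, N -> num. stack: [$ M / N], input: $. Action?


handle 'M/N' on top
Action: reduce (M -> M/N)


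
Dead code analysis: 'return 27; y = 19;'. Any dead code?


statement follows a return and is unreachable
Dead: 'y = 19'


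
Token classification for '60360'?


Pattern: digits only
Type: INTEGER_LITERAL


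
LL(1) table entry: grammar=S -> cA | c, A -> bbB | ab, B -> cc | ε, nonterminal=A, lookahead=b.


For [A, b]: 'b' ∈ FIRST(bbB)
Entry: A -> bbB


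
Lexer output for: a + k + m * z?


Scan left to right, longest-match per lexeme
Tokens: ID(a), OP(+), ID(k), OP(+), ID(m), OP(*), ID(z)


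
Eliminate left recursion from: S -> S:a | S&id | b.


Left-recursive alternatives: S:a, S&id; non-recursive: b
Introduce S': S -> bS', S' -> :aS' | &idS' | ε


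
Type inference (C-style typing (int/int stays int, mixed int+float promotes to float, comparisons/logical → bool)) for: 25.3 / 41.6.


Operand types: float / float
Rule: mixed int/float promotes to float; int/int stays int
Result type: float


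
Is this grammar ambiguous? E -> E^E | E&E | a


'a^a&a' has two parse trees (no precedence encoded between ^ and &)
Ambiguous


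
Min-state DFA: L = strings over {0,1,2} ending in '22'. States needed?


Track the longest suffix of input matching a prefix of '22': 3 classes (prefixes of length 0..2)
Minimal DFA: 3 states


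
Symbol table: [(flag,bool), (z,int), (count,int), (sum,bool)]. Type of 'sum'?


Lookup 'sum' → type bool


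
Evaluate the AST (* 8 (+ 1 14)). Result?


Evaluate inner: (+ 1 14) = 15
Evaluate root: (* 8 15) = 120
Result: 120


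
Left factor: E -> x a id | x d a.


Common prefix: 'x'
Factored: E -> x E', E' -> a id | d a


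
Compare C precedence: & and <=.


'<=' is relational (level 7); '&' is bitwise AND (level 5)
Higher level binds tighter
'<=' has higher precedence than '&'


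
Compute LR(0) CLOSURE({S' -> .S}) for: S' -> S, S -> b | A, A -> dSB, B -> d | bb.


Start: S' -> .S
For each item with dot before a nonterminal B, add B -> .γ for every B-production
Closure: [S' -> .S, S -> .b, S -> .A, A -> .dSB]


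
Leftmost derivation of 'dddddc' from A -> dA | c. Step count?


Derivation: A => dA => ddA => dddA => ddddA => dddddA => dddddc
Steps: 6


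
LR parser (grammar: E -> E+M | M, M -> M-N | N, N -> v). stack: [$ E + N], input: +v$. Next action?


'N' (not preceded by M-) is the handle for M -> N
Action: reduce (M -> N)


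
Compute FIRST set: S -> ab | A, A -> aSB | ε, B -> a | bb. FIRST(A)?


Per alternative of A: FIRST(aSB) = {a}; FIRST(ε) = {ε}
FIRST(A) = {a, ε}


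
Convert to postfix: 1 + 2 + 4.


Left to right (same or higher precedence on left)
Postfix: 1 2 + 4 +


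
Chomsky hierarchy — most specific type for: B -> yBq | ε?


Single nonterminal LHS, but y^n q^n is not regular
Classification: Type 2 (Context-Free)


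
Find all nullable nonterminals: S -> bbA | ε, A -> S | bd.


A nonterminal is nullable iff some alternative derives ε (directly, or every symbol in it is nullable)
Nullable: {A, S}


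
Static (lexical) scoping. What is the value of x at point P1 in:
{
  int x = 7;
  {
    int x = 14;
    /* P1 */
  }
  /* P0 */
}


x declared in the same block as P1
x = 14


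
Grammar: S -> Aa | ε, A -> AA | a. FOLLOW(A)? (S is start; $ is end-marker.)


$ ∈ FOLLOW(S). For each A -> αBβ: add FIRST(β)\{ε} to FOLLOW(B); if β nullable, add FOLLOW(A).
FOLLOW(A) = {a}


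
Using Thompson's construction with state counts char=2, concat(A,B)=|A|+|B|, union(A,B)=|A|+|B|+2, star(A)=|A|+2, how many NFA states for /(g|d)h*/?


Syntax tree has 3 char leaf(s), 1 union(s), 1 star(s)
chars contribute 3×2 = 6; each union adds +2; each star adds +2
Total: 6 + 2 + 2 = 10 states


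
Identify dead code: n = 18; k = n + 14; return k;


n is read by k's definition; k is returned
No dead code


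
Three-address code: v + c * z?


Break into single-operator statements:
t1 = c * z
t2 = v + t1


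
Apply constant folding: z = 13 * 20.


13 * 20 = 260 at compile time
Optimized: z = 260


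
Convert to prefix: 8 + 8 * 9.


'*' binds tighter: tree is (+ 8 (* 8 9))
Prefix: + 8 * 8 9


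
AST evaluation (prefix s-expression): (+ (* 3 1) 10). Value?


Evaluate inner: (* 3 1) = 3
Evaluate root: (+ 3 10) = 13
Result: 13


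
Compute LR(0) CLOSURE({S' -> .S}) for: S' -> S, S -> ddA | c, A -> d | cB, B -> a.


Start: S' -> .S
For each item with dot before a nonterminal B, add B -> .γ for every B-production
Closure: [S' -> .S, S -> .ddA, S -> .c]


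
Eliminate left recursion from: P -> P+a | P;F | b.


Left-recursive alternatives: P+a, P;F; non-recursive: b
Introduce P': P -> bP', P' -> +aP' | ;FP' | ε


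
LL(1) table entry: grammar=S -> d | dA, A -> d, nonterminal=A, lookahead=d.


For [A, d]: 'd' ∈ FIRST(d)
Entry: A -> d


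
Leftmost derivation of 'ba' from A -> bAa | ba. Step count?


Derivation: A => ba
Steps: 1


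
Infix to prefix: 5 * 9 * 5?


left-to-right (same/higher precedence on left): tree is (* (* 5 9) 5)
Prefix: * * 5 9 5


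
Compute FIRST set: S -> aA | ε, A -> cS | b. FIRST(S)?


Per alternative of S: FIRST(aA) = {a}; FIRST(ε) = {ε}
FIRST(S) = {a, ε}


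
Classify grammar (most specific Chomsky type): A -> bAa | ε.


Single nonterminal LHS, but b^n a^n is not regular
Classification: Type 2 (Context-Free)


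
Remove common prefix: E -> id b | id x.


Common prefix: 'id'
Factored: E -> id E', E' -> b | x


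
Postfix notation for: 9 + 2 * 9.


* has higher precedence, evaluate 2*9 first
Postfix: 9 2 9 * +


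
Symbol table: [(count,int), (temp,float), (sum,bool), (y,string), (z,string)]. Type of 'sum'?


Lookup 'sum' → type bool


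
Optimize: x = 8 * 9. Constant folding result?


8 * 9 = 72 at compile time
Optimized: x = 72


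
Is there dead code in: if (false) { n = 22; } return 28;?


condition is constant false, so the whole block is unreachable
Dead: 'if (false) { n = 22; }'


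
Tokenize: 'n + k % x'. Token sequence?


Scan left to right, longest-match per lexeme
Tokens: ID(n), OP(+), ID(k), OP(%), ID(x)


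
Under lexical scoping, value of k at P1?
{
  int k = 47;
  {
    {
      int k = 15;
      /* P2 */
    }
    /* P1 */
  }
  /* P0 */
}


P1's block does not declare k; resolves to the enclosing declaration at depth 0
k = 47


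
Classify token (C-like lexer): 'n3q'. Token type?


Pattern: letter/underscore followed by alphanumerics, not a keyword
Type: IDENTIFIER


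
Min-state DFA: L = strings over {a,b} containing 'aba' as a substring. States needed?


KMP-style automaton: 3 progress states + 1 absorbing accept = 4
Minimal DFA: 4 states


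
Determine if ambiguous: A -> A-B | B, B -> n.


precedence layered via separate nonterminal B: deterministic
Unambiguous


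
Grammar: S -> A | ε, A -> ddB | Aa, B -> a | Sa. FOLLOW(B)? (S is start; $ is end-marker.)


$ ∈ FOLLOW(S). For each A -> αBβ: add FIRST(β)\{ε} to FOLLOW(B); if β nullable, add FOLLOW(A).
FOLLOW(B) = {$, a}


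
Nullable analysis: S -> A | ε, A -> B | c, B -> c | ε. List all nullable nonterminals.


A nonterminal is nullable iff some alternative derives ε (directly, or every symbol in it is nullable)
Nullable: {A, B, S}


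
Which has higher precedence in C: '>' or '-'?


'-' is additive (level 9); '>' is relational (level 7)
Higher level binds tighter
'-' has higher precedence than '>'


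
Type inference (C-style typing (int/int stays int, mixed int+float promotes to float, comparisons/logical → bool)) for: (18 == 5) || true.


Operand types: bool || bool
Rule: logical operators take bool operands and yield bool
Result type: bool


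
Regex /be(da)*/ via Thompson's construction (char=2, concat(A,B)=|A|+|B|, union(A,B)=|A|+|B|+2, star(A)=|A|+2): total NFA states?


Syntax tree has 4 char leaf(s), 0 union(s), 1 star(s)
chars contribute 4×2 = 8; each union adds +2; each star adds +2
Total: 8 + 0 + 2 = 10 states


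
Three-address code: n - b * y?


Break into single-operator statements:
t1 = b * y
t2 = n - t1


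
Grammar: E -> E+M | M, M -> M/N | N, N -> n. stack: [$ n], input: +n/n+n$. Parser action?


'n' on top is the handle for N -> n
Action: reduce (N -> n)


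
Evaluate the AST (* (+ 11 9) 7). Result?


Evaluate inner: (+ 11 9) = 20
Evaluate root: (* 20 7) = 140
Result: 140


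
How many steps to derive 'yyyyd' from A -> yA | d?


Derivation: A => yA => yyA => yyyA => yyyyA => yyyyd
Steps: 5


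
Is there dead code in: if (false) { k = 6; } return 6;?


condition is constant false, so the whole block is unreachable
Dead: 'if (false) { k = 6; }'


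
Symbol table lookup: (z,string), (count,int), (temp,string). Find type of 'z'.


Lookup 'z' → type string


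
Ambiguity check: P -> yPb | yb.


balanced y^n…b^n: each string has a unique parse
Unambiguous


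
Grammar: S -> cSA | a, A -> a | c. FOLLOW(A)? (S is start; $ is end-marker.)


$ ∈ FOLLOW(S). For each A -> αBβ: add FIRST(β)\{ε} to FOLLOW(B); if β nullable, add FOLLOW(A).
FOLLOW(A) = {$, a, c}


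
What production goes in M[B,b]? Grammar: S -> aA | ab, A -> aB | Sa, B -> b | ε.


For [B, b]: 'b' ∈ FIRST(b)
Entry: B -> b


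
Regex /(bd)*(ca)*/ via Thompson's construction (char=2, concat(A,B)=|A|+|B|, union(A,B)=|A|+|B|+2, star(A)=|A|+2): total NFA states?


Syntax tree has 4 char leaf(s), 0 union(s), 2 star(s)
chars contribute 4×2 = 8; each union adds +2; each star adds +2
Total: 8 + 0 + 4 = 12 states


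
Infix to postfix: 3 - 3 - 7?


Left to right (same or higher precedence on left)
Postfix: 3 3 - 7 -


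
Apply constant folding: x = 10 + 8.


10 + 8 = 18 at compile time
Optimized: x = 18


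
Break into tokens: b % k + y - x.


Scan left to right, longest-match per lexeme
Tokens: ID(b), OP(%), ID(k), OP(+), ID(y), OP(-), ID(x)


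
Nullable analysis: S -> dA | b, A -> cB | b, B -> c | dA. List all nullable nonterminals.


A nonterminal is nullable iff some alternative derives ε (directly, or every symbol in it is nullable)
Nullable: {}


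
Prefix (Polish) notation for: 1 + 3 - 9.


left-to-right (same/higher precedence on left): tree is (- (+ 1 3) 9)
Prefix: - + 1 3 9


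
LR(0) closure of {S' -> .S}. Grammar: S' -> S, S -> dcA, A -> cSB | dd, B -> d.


Start: S' -> .S
For each item with dot before a nonterminal B, add B -> .γ for every B-production
Closure: [S' -> .S, S -> .dcA]


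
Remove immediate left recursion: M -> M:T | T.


Left-recursive alternatives: M:T; non-recursive: T
Introduce M': M -> TM', M' -> :TM' | ε


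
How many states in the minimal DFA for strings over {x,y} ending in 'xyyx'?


Track the longest suffix of input matching a prefix of 'xyyx': 5 classes (prefixes of length 0..4)
Minimal DFA: 5 states


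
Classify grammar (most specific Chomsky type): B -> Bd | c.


Left-linear: every RHS is a terminal or one nonterminal followed by a terminal
Classification: Type 3 (Regular)


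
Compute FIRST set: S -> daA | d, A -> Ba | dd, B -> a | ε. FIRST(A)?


Per alternative of A: FIRST(Ba) = {a}; FIRST(dd) = {d}
FIRST(A) = {a, d}


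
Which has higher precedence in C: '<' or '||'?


'<' is relational (level 7); '||' is logical OR (level 1)
Higher level binds tighter
'<' has higher precedence than '||'


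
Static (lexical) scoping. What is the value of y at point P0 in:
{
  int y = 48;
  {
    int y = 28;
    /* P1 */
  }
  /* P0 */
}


y declared in the same block as P0
y = 48


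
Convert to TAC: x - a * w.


Break into single-operator statements:
t1 = a * w
t2 = x - t1


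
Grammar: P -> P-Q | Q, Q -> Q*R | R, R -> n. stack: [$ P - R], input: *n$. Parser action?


'R' (not preceded by Q*) is the handle for Q -> R
Action: reduce (Q -> R)


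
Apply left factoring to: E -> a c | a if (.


Common prefix: 'a'
Factored: E -> a E', E' -> c | if (


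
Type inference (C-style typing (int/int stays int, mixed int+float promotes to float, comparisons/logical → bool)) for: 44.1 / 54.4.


Operand types: float / float
Rule: mixed int/float promotes to float; int/int stays int
Result type: float


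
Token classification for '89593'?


Pattern: digits only
Type: INTEGER_LITERAL


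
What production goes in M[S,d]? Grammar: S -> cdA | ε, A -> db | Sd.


For [S, d]: ε is nullable and 'd' ∈ FOLLOW(S)
Entry: S -> ε


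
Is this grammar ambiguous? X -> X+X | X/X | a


'a+a/a' has two parse trees (no precedence encoded between + and /)
Ambiguous


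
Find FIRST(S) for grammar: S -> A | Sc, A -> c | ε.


Per alternative of S: FIRST(A) = {c, ε}; FIRST(Sc) = {c}
FIRST(S) = {c, ε}


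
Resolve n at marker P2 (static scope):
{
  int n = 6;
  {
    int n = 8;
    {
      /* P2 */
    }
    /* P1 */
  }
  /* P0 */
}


P2's block does not declare n; resolves to the enclosing declaration at depth 1
n = 8


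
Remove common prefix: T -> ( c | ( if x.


Common prefix: '('
Factored: T -> ( T', T' -> c | if x


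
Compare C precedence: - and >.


'-' is additive (level 9); '>' is relational (level 7)
Higher level binds tighter
'-' has higher precedence than '>'


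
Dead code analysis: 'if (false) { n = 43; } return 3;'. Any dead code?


condition is constant false, so the whole block is unreachable
Dead: 'if (false) { n = 43; }'


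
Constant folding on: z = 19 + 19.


19 + 19 = 38 at compile time
Optimized: z = 38


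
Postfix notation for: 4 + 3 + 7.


Left to right (same or higher precedence on left)
Postfix: 4 3 + 7 +


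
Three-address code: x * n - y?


Break into single-operator statements:
t1 = x * n
t2 = t1 - y


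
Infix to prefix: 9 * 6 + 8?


left-to-right (same/higher precedence on left): tree is (+ (* 9 6) 8)
Prefix: + * 9 6 8


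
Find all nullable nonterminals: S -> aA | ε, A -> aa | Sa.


A nonterminal is nullable iff some alternative derives ε (directly, or every symbol in it is nullable)
Nullable: {S}


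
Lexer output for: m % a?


Scan left to right, longest-match per lexeme
Tokens: ID(m), OP(%), ID(a)


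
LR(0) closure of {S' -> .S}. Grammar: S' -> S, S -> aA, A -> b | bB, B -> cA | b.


Start: S' -> .S
For each item with dot before a nonterminal B, add B -> .γ for every B-production
Closure: [S' -> .S, S -> .aA]


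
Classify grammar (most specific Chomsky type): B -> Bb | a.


Left-linear: every RHS is a terminal or one nonterminal followed by a terminal
Classification: Type 3 (Regular)


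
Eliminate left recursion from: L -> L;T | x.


Left-recursive alternatives: L;T; non-recursive: x
Introduce L': L -> xL', L' -> ;TL' | ε


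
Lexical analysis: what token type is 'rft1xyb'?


Pattern: letter/underscore followed by alphanumerics, not a keyword
Type: IDENTIFIER


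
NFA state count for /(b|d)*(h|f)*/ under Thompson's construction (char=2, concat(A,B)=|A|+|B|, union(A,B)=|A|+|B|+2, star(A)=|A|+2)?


Syntax tree has 4 char leaf(s), 2 union(s), 2 star(s)
chars contribute 4×2 = 8; each union adds +2; each star adds +2
Total: 8 + 4 + 4 = 16 states


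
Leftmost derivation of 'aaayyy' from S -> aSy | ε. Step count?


Derivation: S => aSy => aaSyy => aaaSyyy => aaayyy
Steps: 4


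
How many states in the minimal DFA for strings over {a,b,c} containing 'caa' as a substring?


KMP-style automaton: 3 progress states + 1 absorbing accept = 4
Minimal DFA: 4 states


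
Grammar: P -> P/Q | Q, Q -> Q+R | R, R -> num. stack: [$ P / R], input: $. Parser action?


'R' (not preceded by Q+) is the handle for Q -> R
Action: reduce (Q -> R)


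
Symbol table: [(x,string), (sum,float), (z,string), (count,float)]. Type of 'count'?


Lookup 'count' → type float


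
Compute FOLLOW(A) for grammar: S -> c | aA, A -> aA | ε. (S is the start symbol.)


$ ∈ FOLLOW(S). For each A -> αBβ: add FIRST(β)\{ε} to FOLLOW(B); if β nullable, add FOLLOW(A).
FOLLOW(A) = {$}


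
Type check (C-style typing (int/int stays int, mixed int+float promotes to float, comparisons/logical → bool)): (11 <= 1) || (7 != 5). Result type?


Operand types: bool || bool
Rule: logical operators take bool operands and yield bool
Result type: bool


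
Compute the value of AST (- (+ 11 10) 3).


Evaluate inner: (+ 11 10) = 21
Evaluate root: (- 21 3) = 18
Result: 18


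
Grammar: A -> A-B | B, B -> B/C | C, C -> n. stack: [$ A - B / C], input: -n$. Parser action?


handle 'B/C' on top
Action: reduce (B -> B/C)


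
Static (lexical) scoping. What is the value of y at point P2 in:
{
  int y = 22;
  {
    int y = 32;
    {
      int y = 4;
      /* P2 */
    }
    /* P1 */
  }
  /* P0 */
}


y declared in the same block as P2
y = 4


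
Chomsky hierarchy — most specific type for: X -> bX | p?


Right-linear: every RHS is a terminal or a terminal followed by one nonterminal
Classification: Type 3 (Regular)


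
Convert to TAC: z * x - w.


Break into single-operator statements:
t1 = z * x
t2 = t1 - w


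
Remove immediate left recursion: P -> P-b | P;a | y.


Left-recursive alternatives: P-b, P;a; non-recursive: y
Introduce P': P -> yP', P' -> -bP' | ;aP' | ε


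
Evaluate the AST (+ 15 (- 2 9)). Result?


Evaluate inner: (- 2 9) = -7
Evaluate root: (+ 15 -7) = 8
Result: 8


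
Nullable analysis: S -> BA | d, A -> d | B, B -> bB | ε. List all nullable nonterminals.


A nonterminal is nullable iff some alternative derives ε (directly, or every symbol in it is nullable)
Nullable: {A, B, S}


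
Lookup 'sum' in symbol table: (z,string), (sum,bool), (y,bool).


Lookup 'sum' → type bool


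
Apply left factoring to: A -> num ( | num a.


Common prefix: 'num'
Factored: A -> num A', A' -> ( | a


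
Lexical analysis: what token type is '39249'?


Pattern: digits only
Type: INTEGER_LITERAL


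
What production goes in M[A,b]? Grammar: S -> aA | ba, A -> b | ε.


For [A, b]: 'b' ∈ FIRST(b)
Entry: A -> b


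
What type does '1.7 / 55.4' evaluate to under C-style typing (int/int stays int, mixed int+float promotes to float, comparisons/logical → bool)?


Operand types: float / float
Rule: mixed int/float promotes to float; int/int stays int
Result type: float
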